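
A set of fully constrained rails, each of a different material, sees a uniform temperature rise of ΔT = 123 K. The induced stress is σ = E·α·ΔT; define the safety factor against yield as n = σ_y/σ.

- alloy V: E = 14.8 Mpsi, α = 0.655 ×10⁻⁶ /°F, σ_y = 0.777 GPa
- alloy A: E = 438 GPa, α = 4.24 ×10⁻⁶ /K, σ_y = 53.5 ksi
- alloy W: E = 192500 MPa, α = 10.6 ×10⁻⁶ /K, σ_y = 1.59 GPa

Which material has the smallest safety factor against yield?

alloy A

With everything in SI (GPa, ×10⁻⁶/K, MPa):
  alloy V: E = 102.0, α = 1.18, σ_y = 777.0 → σ = 14.8 MPa, n = 52.5
  alloy A: E = 438.0, α = 4.24, σ_y = 368.9 → σ = 228 MPa, n = 1.61
  alloy W: E = 192.5, α = 10.6, σ_y = 1590 → σ = 251 MPa, n = 6.34
Alloy A has the lowest safety factor, n = 1.61.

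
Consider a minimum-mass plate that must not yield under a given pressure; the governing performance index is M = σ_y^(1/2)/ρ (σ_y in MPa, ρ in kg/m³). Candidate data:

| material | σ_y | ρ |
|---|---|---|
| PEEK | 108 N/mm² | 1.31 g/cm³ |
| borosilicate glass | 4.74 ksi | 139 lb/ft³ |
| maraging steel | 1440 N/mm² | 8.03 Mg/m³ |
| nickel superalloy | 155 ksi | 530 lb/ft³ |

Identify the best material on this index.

PEEK

Convert each candidate to consistent units, then evaluate M:
  PEEK: σ_y = 108.0 MPa, ρ = 1310 kg/m³
  borosilicate glass: σ_y = 32.68 MPa, ρ = 2227 kg/m³
  maraging steel: σ_y = 1440 MPa, ρ = 8030 kg/m³
  nickel superalloy: σ_y = 1069 MPa, ρ = 8490 kg/m³
  PEEK: M = 7.93×10⁻³
  maraging steel: M = 4.73×10⁻³
  nickel superalloy: M = 3.85×10⁻³
  borosilicate glass: M = 2.57×10⁻³
The maximum is for PEEK.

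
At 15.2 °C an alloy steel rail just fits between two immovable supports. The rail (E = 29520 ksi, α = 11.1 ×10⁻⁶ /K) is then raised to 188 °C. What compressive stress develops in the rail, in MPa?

390 MPa

E = 29520 ksi = 203.5 GPa.
ΔT = 172.8 K. Constrained thermal stress σ = E·α·ΔT = 203.5×10³ MPa × 11.1×10⁻⁶ × 172.8 = 390 MPa (compressive).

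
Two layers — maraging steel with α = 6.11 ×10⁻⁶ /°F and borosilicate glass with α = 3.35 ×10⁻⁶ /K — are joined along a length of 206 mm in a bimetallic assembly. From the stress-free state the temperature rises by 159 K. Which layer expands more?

maraging steel

maraging steel: α = 6.11×10⁻⁶/°F × 9/5 = 11.0×10⁻⁶/K.
α(maraging steel) = 11.0×10⁻⁶/K vs α(borosilicate glass) = 3.35×10⁻⁶/K.
Higher α expands more for the same ΔT: maraging steel.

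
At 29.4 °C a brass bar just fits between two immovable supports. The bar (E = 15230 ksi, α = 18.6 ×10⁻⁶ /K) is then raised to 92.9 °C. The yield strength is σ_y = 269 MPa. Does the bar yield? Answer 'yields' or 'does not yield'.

does not yield

E = 15230 ksi = 105.0 GPa.
ΔT = 63.50 K. Constrained thermal stress σ = E·α·ΔT = 105.0×10³ MPa × 18.6×10⁻⁶ × 63.50 = 124 MPa (compressive).
Compare to σ_y = 269 MPa: σ < σ_y, so it does not yield.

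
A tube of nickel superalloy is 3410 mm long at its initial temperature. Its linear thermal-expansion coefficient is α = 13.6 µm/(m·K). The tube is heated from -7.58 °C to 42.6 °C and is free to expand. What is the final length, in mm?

3412.3 mm

ΔT = 42.6 − (-7.58) = 50.18 K.
ΔL = α·L₀·ΔT = 13.6×10⁻⁶ × 3410 mm × 50.18 K = 2.33 mm.
L = L₀ + ΔL = 3410 + 2.33 = 3412.3 mm.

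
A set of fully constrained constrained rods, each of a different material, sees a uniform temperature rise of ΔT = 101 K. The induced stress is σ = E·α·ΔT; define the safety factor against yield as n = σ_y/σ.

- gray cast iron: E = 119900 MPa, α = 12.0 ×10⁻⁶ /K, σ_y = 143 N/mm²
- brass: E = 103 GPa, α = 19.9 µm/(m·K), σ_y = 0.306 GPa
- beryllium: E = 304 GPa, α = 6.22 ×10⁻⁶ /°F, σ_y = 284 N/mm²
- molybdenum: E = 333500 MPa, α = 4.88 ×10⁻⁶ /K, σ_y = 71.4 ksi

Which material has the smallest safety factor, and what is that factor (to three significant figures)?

beryllium, n = 0.826

Per material, after unit conversion:
  gray cast iron: E = 119.9, α = 12.0, σ_y = 143.0 → σ = 145 MPa, n = 0.984
  brass: E = 103.0, α = 19.9, σ_y = 306.0 → σ = 207 MPa, n = 1.48
  beryllium: E = 304.0, α = 11.2, σ_y = 284.0 → σ = 344 MPa, n = 0.826
  molybdenum: E = 333.5, α = 4.88, σ_y = 492.3 → σ = 164 MPa, n = 2.99
Smallest n: beryllium with n = 0.826.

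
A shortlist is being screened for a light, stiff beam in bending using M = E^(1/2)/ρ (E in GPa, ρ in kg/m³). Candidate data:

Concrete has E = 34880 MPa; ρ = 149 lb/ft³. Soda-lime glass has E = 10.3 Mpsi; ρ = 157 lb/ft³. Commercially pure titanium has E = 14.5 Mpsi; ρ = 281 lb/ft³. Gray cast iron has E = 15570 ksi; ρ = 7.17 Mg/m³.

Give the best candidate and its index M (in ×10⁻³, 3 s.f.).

soda-lime glass, M = 3.35×10⁻³

Normalizing units and computing the index:
  concrete: E = 34.88 GPa, ρ = 2387 kg/m³
  soda-lime glass: E = 71.02 GPa, ρ = 2515 kg/m³
  commercially pure titanium: E = 99.97 GPa, ρ = 4501 kg/m³
  gray cast iron: E = 107.4 GPa, ρ = 7170 kg/m³
  soda-lime glass: M = 3.35×10⁻³
  concrete: M = 2.47×10⁻³
  commercially pure titanium: M = 2.22×10⁻³
  gray cast iron: M = 1.45×10⁻³
Highest index: soda-lime glass.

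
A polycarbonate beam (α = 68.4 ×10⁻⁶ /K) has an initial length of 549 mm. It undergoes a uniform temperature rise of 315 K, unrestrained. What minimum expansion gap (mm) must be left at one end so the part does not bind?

11.8 mm

ΔL = α·L₀·ΔT = 68.4×10⁻⁶ × 549 mm × 315.0 K = 11.8 mm.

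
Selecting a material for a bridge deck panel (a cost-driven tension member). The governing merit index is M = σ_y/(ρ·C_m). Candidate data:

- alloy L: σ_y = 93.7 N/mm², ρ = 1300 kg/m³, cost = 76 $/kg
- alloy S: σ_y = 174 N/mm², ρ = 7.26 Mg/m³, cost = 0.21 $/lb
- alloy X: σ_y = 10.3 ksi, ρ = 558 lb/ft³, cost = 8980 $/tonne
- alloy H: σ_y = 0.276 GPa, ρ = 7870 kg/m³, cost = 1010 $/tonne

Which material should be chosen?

alloy S

Putting every candidate on a common basis:
  alloy L: σ_y = 93.70 MPa, ρ = 1300 kg/m³, cost = 76.00 $/kg
  alloy S: σ_y = 174.0 MPa, ρ = 7260 kg/m³, cost = 0.4630 $/kg
  alloy X: σ_y = 71.02 MPa, ρ = 8938 kg/m³, cost = 8.980 $/kg
  alloy H: σ_y = 276.0 MPa, ρ = 7870 kg/m³, cost = 1.010 $/kg
  alloy S: M = 51.8 kN·m per $
  alloy H: M = 34.7 kN·m per $
  alloy L: M = 0.948 kN·m per $
  alloy X: M = 0.885 kN·m per $
Highest index: alloy S.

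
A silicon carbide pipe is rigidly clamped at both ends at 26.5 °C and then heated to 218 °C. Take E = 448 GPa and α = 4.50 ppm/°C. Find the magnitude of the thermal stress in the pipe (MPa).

386 MPa

ΔT = 191.5 K. Constrained thermal stress σ = E·α·ΔT = 448.0×10³ MPa × 4.50×10⁻⁶ × 191.5 = 386 MPa (compressive).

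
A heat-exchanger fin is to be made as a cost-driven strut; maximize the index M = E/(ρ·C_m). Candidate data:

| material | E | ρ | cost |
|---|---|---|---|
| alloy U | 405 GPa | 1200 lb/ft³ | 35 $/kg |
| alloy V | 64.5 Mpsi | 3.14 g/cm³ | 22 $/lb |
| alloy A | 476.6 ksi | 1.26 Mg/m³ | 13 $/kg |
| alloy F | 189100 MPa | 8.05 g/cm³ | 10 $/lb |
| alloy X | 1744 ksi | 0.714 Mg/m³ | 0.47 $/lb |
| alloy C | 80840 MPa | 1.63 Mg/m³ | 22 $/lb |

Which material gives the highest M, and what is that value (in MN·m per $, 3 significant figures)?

alloy X, M = 16.3 MN·m per $

In SI units:
  alloy U: E = 405.0 GPa, ρ = 19220 kg/m³, cost = 35.00 $/kg
  alloy V: E = 444.7 GPa, ρ = 3140 kg/m³, cost = 48.50 $/kg
  alloy A: E = 3.286 GPa, ρ = 1260 kg/m³, cost = 13.00 $/kg
  alloy F: E = 189.1 GPa, ρ = 8050 kg/m³, cost = 22.05 $/kg
  alloy X: E = 12.02 GPa, ρ = 714.0 kg/m³, cost = 1.036 $/kg
  alloy C: E = 80.84 GPa, ρ = 1630 kg/m³, cost = 48.50 $/kg
  alloy X: M = 16.3 MN·m per $
  alloy V: M = 2.92 MN·m per $
  alloy F: M = 1.07 MN·m per $
  alloy C: M = 1.02 MN·m per $
  alloy U: M = 0.602 MN·m per $
  alloy A: M = 0.201 MN·m per $
The maximum is for alloy X.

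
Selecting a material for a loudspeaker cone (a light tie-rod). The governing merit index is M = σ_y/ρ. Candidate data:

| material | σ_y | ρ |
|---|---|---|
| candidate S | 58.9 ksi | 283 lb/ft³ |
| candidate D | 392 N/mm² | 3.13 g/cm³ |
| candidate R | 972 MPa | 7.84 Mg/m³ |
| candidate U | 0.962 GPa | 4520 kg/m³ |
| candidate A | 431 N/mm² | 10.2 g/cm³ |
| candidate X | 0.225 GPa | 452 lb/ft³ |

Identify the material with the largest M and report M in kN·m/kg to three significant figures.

Convert each candidate to consistent units, then evaluate M:
  candidate S: σ_y = 406.1 MPa, ρ = 4533 kg/m³
  candidate D: σ_y = 392.0 MPa, ρ = 3130 kg/m³
  candidate R: σ_y = 972.0 MPa, ρ = 7840 kg/m³
  candidate U: σ_y = 962.0 MPa, ρ = 4520 kg/m³
  candidate A: σ_y = 431.0 MPa, ρ = 10200 kg/m³
  candidate X: σ_y = 225.0 MPa, ρ = 7240 kg/m³
  candidate U: M = 213 kN·m/kg
  candidate D: M = 125 kN·m/kg
  candidate R: M = 124 kN·m/kg
  candidate S: M = 89.6 kN·m/kg
  candidate A: M = 42.3 kN·m/kg
  candidate X: M = 31.1 kN·m/kg
Candidate U ranks first.

candidate U, M = 213 kN·m/kg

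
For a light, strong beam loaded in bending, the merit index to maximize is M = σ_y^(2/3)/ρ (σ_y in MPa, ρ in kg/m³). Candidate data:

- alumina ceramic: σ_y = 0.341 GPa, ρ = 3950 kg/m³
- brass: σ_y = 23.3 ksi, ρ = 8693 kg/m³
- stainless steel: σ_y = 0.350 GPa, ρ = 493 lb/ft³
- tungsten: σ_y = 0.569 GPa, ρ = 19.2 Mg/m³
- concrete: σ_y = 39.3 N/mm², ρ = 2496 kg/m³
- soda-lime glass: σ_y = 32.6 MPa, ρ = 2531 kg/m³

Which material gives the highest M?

Convert each candidate to consistent units, then evaluate M:
  alumina ceramic: σ_y = 341.0 MPa, ρ = 3950 kg/m³
  brass: σ_y = 160.6 MPa, ρ = 8693 kg/m³
  stainless steel: σ_y = 350.0 MPa, ρ = 7897 kg/m³
  tungsten: σ_y = 569.0 MPa, ρ = 19200 kg/m³
  concrete: σ_y = 39.30 MPa, ρ = 2496 kg/m³
  soda-lime glass: σ_y = 32.60 MPa, ρ = 2531 kg/m³
  alumina ceramic: M = 12.4×10⁻³
  stainless steel: M = 6.29×10⁻³
  concrete: M = 4.63×10⁻³
  soda-lime glass: M = 4.03×10⁻³
  tungsten: M = 3.58×10⁻³
  brass: M = 3.40×10⁻³
Alumina ceramic has the largest M.

alumina ceramic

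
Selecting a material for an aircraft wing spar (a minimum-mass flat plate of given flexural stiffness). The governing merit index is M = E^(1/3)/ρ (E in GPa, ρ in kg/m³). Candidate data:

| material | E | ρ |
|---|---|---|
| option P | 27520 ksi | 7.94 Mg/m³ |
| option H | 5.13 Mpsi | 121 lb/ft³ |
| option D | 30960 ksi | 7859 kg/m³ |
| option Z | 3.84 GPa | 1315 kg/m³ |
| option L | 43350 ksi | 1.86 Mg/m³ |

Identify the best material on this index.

In SI units:
  option P: E = 189.7 GPa, ρ = 7940 kg/m³
  option H: E = 35.37 GPa, ρ = 1938 kg/m³
  option D: E = 213.5 GPa, ρ = 7859 kg/m³
  option Z: E = 3.840 GPa, ρ = 1315 kg/m³
  option L: E = 298.9 GPa, ρ = 1860 kg/m³
  option L: M = 3.59×10⁻³
  option H: M = 1.69×10⁻³
  option Z: M = 1.19×10⁻³
  option D: M = 0.760×10⁻³
  option P: M = 0.724×10⁻³
Option L has the largest M.

option L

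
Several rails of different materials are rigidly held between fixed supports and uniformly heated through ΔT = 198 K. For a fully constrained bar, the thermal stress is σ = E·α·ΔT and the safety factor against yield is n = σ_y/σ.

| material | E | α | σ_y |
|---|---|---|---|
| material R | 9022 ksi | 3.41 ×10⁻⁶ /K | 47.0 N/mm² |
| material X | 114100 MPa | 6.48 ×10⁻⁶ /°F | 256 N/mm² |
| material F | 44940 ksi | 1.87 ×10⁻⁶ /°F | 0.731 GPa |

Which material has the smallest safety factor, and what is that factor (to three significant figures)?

material X, n = 0.971

Per material, after unit conversion:
  material R: E = 62.20, α = 3.41, σ_y = 47.00 → σ = 42.0 MPa, n = 1.12
  material X: E = 114.1, α = 11.7, σ_y = 256.0 → σ = 264 MPa, n = 0.971
  material F: E = 309.9, α = 3.37, σ_y = 731.0 → σ = 207 MPa, n = 3.54
Smallest n: material X with n = 0.971.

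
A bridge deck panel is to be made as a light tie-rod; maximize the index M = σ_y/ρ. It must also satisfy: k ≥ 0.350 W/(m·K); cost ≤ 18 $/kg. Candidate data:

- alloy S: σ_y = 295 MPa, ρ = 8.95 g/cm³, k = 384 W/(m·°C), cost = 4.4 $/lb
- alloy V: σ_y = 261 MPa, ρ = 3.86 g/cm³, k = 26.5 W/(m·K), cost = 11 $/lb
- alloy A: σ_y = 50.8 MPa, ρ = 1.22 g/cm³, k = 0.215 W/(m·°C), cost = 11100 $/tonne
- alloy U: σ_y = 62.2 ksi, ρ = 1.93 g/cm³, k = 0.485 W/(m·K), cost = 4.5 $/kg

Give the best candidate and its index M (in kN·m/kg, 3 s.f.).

Screen on constraints: k ≥ 0.350 W/(m·K); cost ≤ 18 $/kg. Survivors: alloy S, alloy U.
Putting every candidate on a common basis:
  alloy S: σ_y = 295.0 MPa, ρ = 8950 kg/m³
  alloy U: σ_y = 428.9 MPa, ρ = 1930 kg/m³
  alloy U: M = 222 kN·m/kg
  alloy S: M = 33.0 kN·m/kg
Highest index: alloy U.

alloy U, M = 222 kN·m/kg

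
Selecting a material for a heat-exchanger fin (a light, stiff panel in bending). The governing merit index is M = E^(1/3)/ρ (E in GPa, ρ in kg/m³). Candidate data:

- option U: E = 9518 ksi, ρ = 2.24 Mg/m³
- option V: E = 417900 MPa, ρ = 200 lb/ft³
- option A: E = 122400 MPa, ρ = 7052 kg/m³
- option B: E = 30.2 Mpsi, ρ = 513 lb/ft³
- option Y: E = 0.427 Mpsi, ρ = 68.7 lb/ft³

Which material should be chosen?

option V

Normalizing units and computing the index:
  option U: E = 65.62 GPa, ρ = 2240 kg/m³
  option V: E = 417.9 GPa, ρ = 3204 kg/m³
  option A: E = 122.4 GPa, ρ = 7052 kg/m³
  option B: E = 208.2 GPa, ρ = 8217 kg/m³
  option Y: E = 2.944 GPa, ρ = 1100 kg/m³
  option V: M = 2.33×10⁻³
  option U: M = 1.80×10⁻³
  option Y: M = 1.30×10⁻³
  option B: M = 0.721×10⁻³
  option A: M = 0.704×10⁻³
Option V has the largest M.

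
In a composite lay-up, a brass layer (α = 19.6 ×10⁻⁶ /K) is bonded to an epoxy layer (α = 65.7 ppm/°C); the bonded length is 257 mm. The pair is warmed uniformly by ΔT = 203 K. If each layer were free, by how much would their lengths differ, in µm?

2410 µm

Δα = |19.6 − 65.7|×10⁻⁶/K = 46.1×10⁻⁶/K.
ΔL_mismatch = Δα·L·ΔT = 46.1×10⁻⁶ × 257.0 mm × 203.0 K = 2410 µm.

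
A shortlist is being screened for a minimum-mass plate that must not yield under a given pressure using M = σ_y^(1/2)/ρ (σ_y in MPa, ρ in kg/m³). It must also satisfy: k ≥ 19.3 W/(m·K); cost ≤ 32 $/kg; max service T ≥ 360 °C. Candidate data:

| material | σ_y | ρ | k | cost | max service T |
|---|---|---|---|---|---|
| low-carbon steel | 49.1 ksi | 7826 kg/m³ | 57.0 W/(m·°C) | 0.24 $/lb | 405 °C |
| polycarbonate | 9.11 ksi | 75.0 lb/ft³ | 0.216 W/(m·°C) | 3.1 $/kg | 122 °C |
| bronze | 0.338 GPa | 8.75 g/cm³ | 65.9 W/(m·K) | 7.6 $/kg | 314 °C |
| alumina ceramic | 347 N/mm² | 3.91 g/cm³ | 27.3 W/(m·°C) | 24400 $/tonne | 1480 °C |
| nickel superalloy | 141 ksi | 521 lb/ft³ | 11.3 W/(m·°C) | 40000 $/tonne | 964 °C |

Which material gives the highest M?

alumina ceramic

Screen on constraints: k ≥ 19.3 W/(m·K); cost ≤ 32 $/kg; max service T ≥ 360 °C. Survivors: low-carbon steel, alumina ceramic.
Convert each candidate to consistent units, then evaluate M:
  low-carbon steel: σ_y = 338.5 MPa, ρ = 7826 kg/m³
  alumina ceramic: σ_y = 347.0 MPa, ρ = 3910 kg/m³
  alumina ceramic: M = 4.76×10⁻³
  low-carbon steel: M = 2.35×10⁻³
Alumina ceramic ranks first.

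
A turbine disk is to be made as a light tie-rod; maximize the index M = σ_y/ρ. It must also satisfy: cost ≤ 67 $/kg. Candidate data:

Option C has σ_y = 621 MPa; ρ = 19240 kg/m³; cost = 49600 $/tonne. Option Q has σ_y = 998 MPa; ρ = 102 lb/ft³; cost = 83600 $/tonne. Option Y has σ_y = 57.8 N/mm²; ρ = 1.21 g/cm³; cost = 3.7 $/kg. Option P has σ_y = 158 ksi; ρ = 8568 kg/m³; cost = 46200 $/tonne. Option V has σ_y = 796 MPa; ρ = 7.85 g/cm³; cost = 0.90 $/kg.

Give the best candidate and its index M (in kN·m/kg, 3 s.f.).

Screen on constraints: cost ≤ 67 $/kg. Survivors: option C, option Y, option P, option V.
Putting every candidate on a common basis:
  option C: σ_y = 621.0 MPa, ρ = 19240 kg/m³
  option Y: σ_y = 57.80 MPa, ρ = 1210 kg/m³
  option P: σ_y = 1089 MPa, ρ = 8568 kg/m³
  option V: σ_y = 796.0 MPa, ρ = 7850 kg/m³
  option P: M = 127 kN·m/kg
  option V: M = 101 kN·m/kg
  option Y: M = 47.8 kN·m/kg
  option C: M = 32.3 kN·m/kg
Option P has the largest M.

option P, M = 127 kN·m/kg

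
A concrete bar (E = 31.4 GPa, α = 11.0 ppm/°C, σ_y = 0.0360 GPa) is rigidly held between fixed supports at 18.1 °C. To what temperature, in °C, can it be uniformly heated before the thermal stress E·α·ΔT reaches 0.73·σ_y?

94.2 °C

σ_y = 0.0360 GPa = 36.00 MPa.
E·α·ΔT = 26.28 MPa ⇒ ΔT = 26.28 / (31.40×10³ × 11.0×10⁻⁶) = 76.09 K.
T = 18.1 + 76.09 = 94.19 °C.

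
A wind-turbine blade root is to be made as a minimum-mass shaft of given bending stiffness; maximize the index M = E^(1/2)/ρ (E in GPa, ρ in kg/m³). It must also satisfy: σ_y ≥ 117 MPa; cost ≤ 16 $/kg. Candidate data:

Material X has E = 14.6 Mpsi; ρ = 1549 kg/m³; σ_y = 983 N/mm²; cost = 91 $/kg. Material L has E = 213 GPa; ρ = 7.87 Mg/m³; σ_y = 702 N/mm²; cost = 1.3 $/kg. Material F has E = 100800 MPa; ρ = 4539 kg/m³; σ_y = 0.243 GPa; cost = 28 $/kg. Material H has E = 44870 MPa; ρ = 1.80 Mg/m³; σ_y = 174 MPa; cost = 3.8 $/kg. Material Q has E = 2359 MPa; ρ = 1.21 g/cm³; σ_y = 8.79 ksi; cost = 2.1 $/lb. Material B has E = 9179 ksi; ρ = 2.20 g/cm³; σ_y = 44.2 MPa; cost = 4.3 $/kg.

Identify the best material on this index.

material H

Screen on constraints: σ_y ≥ 117 MPa; cost ≤ 16 $/kg. Survivors: material L, material H.
Putting every candidate on a common basis:
  material L: E = 213.0 GPa, ρ = 7870 kg/m³
  material H: E = 44.87 GPa, ρ = 1800 kg/m³
  material H: M = 3.72×10⁻³
  material L: M = 1.85×10⁻³
Highest index: material H.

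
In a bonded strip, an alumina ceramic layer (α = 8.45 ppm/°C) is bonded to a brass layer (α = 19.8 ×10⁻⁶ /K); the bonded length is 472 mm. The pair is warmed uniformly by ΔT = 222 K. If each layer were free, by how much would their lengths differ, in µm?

1190 µm

Δα = |8.45 − 19.8|×10⁻⁶/K = 11.4×10⁻⁶/K.
ΔL_mismatch = Δα·L·ΔT = 11.4×10⁻⁶ × 472.0 mm × 222.0 K = 1190 µm.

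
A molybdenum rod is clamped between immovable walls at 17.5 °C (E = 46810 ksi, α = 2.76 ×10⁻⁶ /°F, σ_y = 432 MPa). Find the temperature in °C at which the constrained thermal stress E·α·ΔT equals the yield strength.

287 °C

E = 46810 ksi = 322.7 GPa.
α = 2.76×10⁻⁶/°F × 9/5 = 4.97×10⁻⁶/K.
E·α·ΔT = 432.0 MPa ⇒ ΔT = 432.0 / (322.7×10³ × 4.97×10⁻⁶) = 269.4 K.
T = 17.5 + 269.4 = 286.9 °C.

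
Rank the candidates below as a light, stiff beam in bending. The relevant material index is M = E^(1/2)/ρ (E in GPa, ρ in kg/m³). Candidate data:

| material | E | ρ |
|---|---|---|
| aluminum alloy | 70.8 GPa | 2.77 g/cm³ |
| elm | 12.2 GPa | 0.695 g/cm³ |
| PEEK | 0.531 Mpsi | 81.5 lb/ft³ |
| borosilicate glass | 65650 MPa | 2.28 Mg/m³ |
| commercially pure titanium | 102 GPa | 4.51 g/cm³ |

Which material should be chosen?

Putting every candidate on a common basis:
  aluminum alloy: E = 70.80 GPa, ρ = 2770 kg/m³
  elm: E = 12.20 GPa, ρ = 695.0 kg/m³
  PEEK: E = 3.661 GPa, ρ = 1306 kg/m³
  borosilicate glass: E = 65.65 GPa, ρ = 2280 kg/m³
  commercially pure titanium: E = 102.0 GPa, ρ = 4510 kg/m³
  elm: M = 5.03×10⁻³
  borosilicate glass: M = 3.55×10⁻³
  aluminum alloy: M = 3.04×10⁻³
  commercially pure titanium: M = 2.24×10⁻³
  PEEK: M = 1.47×10⁻³
Highest index: elm.

elm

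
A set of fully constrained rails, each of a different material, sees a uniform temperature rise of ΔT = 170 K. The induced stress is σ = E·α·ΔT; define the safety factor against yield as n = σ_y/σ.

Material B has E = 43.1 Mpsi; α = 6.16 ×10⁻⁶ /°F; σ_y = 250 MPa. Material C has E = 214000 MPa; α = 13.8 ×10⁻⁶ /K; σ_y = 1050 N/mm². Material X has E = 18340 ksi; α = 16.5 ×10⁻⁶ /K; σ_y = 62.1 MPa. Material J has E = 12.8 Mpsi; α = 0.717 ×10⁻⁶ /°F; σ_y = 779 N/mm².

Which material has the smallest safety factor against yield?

In consistent units (E in GPa, α in ×10⁻⁶/K, σ_y in MPa):
  material B: E = 297.2, α = 11.1, σ_y = 250.0 → σ = 560 MPa, n = 0.446
  material C: E = 214.0, α = 13.8, σ_y = 1050 → σ = 502 MPa, n = 2.09
  material X: E = 126.4, α = 16.5, σ_y = 62.10 → σ = 355 MPa, n = 0.175
  material J: E = 88.25, α = 1.29, σ_y = 779.0 → σ = 19.4 MPa, n = 40.2
Smallest n: material X with n = 0.175.

material X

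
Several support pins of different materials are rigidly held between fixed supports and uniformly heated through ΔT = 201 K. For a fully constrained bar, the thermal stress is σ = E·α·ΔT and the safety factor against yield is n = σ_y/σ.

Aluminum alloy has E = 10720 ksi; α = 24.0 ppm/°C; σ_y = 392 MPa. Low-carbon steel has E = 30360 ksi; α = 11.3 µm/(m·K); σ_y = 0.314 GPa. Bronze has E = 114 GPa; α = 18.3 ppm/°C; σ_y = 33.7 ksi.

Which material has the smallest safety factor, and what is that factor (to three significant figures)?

bronze, n = 0.554

With everything in SI (GPa, ×10⁻⁶/K, MPa):
  aluminum alloy: E = 73.91, α = 24.0, σ_y = 392.0 → σ = 357 MPa, n = 1.10
  low-carbon steel: E = 209.3, α = 11.3, σ_y = 314.0 → σ = 475 MPa, n = 0.660
  bronze: E = 114.0, α = 18.3, σ_y = 232.4 → σ = 419 MPa, n = 0.554
The minimum is bronze at n = 0.554.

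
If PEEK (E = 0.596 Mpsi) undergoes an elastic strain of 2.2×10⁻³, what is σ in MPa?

9.04 MPa

E = 0.596 Mpsi = 4.109 GPa.
σ = E·ε = 4109 MPa × 2.2×10⁻³ = 9.04 MPa.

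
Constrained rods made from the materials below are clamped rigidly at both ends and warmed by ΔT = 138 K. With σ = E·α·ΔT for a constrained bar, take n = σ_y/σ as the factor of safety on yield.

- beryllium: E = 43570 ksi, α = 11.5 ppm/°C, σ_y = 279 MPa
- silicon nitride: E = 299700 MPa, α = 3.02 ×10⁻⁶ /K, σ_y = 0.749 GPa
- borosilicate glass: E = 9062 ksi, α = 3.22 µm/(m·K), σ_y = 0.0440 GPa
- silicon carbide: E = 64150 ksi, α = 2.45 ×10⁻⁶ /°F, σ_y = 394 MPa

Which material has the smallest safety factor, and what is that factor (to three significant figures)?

beryllium, n = 0.585

Per material, after unit conversion:
  beryllium: E = 300.4, α = 11.5, σ_y = 279.0 → σ = 477 MPa, n = 0.585
  silicon nitride: E = 299.7, α = 3.02, σ_y = 749.0 → σ = 125 MPa, n = 6.00
  borosilicate glass: E = 62.48, α = 3.22, σ_y = 44.00 → σ = 27.8 MPa, n = 1.58
  silicon carbide: E = 442.3, α = 4.41, σ_y = 394.0 → σ = 269 MPa, n = 1.46
The minimum is beryllium at n = 0.585.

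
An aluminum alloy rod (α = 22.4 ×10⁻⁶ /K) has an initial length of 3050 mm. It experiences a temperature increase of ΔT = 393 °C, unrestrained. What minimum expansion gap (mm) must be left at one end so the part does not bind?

ΔL = α·L₀·ΔT = 22.4×10⁻⁶ × 3050 mm × 393.0 K = 26.8 mm.

26.8 mm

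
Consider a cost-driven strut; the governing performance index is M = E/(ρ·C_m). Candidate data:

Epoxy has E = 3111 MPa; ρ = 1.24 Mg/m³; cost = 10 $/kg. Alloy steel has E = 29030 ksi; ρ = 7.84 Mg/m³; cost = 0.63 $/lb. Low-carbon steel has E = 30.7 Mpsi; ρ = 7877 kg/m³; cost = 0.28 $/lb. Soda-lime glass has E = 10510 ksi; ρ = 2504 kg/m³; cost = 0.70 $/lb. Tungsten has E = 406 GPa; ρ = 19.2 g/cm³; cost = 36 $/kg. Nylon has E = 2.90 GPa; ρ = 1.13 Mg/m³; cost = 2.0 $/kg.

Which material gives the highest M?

low-carbon steel

Normalizing units and computing the index:
  epoxy: E = 3.111 GPa, ρ = 1240 kg/m³, cost = 10.00 $/kg
  alloy steel: E = 200.2 GPa, ρ = 7840 kg/m³, cost = 1.389 $/kg
  low-carbon steel: E = 211.7 GPa, ρ = 7877 kg/m³, cost = 0.6173 $/kg
  soda-lime glass: E = 72.46 GPa, ρ = 2504 kg/m³, cost = 1.543 $/kg
  tungsten: E = 406.0 GPa, ρ = 19200 kg/m³, cost = 36.00 $/kg
  nylon: E = 2.900 GPa, ρ = 1130 kg/m³, cost = 2.000 $/kg
  low-carbon steel: M = 43.5 MN·m per $
  soda-lime glass: M = 18.8 MN·m per $
  alloy steel: M = 18.4 MN·m per $
  nylon: M = 1.28 MN·m per $
  tungsten: M = 0.587 MN·m per $
  epoxy: M = 0.251 MN·m per $
Low-carbon steel ranks first.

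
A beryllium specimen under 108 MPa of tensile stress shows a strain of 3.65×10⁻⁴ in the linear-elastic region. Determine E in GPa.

E = σ/ε = 108 MPa / 3.65×10⁻⁴ = 295900 MPa = 296 GPa.

296 GPa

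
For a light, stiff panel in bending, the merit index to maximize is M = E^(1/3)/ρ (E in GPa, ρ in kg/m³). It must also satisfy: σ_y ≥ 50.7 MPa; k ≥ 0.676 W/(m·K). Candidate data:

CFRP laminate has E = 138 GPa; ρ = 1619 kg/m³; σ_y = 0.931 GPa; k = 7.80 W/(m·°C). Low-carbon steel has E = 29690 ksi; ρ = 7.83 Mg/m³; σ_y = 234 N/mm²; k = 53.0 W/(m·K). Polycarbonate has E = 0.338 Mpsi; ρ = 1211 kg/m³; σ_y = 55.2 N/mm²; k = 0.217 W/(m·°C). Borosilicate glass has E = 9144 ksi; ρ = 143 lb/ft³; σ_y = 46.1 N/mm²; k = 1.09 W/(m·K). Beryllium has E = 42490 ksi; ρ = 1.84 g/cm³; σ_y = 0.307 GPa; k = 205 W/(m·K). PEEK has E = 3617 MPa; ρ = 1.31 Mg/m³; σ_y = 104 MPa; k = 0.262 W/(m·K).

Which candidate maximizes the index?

Screen on constraints: σ_y ≥ 50.7 MPa; k ≥ 0.676 W/(m·K). Survivors: CFRP laminate, low-carbon steel, beryllium.
Putting every candidate on a common basis:
  CFRP laminate: E = 138.0 GPa, ρ = 1619 kg/m³
  low-carbon steel: E = 204.7 GPa, ρ = 7830 kg/m³
  beryllium: E = 293.0 GPa, ρ = 1840 kg/m³
  beryllium: M = 3.61×10⁻³
  CFRP laminate: M = 3.19×10⁻³
  low-carbon steel: M = 0.753×10⁻³
The maximum is for beryllium.

beryllium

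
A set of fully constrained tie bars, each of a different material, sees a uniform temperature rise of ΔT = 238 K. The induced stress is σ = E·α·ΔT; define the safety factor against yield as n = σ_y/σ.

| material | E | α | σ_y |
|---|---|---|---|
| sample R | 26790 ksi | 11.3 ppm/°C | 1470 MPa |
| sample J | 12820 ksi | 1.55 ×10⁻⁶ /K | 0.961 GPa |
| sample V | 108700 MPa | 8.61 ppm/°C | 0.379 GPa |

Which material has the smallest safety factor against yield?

sample V

In consistent units (E in GPa, α in ×10⁻⁶/K, σ_y in MPa):
  sample R: E = 184.7, α = 11.3, σ_y = 1470 → σ = 497 MPa, n = 2.96
  sample J: E = 88.39, α = 1.55, σ_y = 961.0 → σ = 32.6 MPa, n = 29.5
  sample V: E = 108.7, α = 8.61, σ_y = 379.0 → σ = 223 MPa, n = 1.70
The minimum is sample V at n = 1.70.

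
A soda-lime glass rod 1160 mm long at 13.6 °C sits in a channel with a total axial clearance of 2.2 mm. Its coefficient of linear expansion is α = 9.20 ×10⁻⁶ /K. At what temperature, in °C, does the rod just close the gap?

α·L₀·ΔT = 2.2 mm ⇒ ΔT = 2.2 / (9.20×10⁻⁶ × 1160.0) = 206.1 K.
T = 13.6 + 206.1 = 219.7 °C.

220 °C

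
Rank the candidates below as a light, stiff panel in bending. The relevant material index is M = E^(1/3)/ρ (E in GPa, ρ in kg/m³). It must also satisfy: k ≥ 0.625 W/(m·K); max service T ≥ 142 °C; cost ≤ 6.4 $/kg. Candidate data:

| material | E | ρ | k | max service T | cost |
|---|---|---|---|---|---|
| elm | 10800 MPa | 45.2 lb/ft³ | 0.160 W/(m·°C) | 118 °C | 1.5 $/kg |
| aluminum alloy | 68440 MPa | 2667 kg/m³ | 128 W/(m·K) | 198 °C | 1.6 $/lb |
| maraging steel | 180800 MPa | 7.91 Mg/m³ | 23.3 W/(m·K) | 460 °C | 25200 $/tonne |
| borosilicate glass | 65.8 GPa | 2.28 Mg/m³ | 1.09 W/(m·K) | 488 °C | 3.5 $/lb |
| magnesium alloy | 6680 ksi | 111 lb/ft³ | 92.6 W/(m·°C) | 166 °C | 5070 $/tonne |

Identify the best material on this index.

magnesium alloy

Screen on constraints: k ≥ 0.625 W/(m·K); max service T ≥ 142 °C; cost ≤ 6.4 $/kg. Survivors: aluminum alloy, magnesium alloy.
In SI units:
  aluminum alloy: E = 68.44 GPa, ρ = 2667 kg/m³
  magnesium alloy: E = 46.06 GPa, ρ = 1778 kg/m³
  magnesium alloy: M = 2.02×10⁻³
  aluminum alloy: M = 1.53×10⁻³
The maximum is for magnesium alloy.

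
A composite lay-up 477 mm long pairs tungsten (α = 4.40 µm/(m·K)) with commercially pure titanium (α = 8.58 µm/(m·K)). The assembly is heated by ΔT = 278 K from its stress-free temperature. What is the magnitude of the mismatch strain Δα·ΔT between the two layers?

1.16×10⁻³

Δα = |4.40 − 8.58|×10⁻⁶/K = 4.18×10⁻⁶/K.
Mismatch strain = Δα·ΔT = 4.18×10⁻⁶ × 278.0 = 1.16×10⁻³.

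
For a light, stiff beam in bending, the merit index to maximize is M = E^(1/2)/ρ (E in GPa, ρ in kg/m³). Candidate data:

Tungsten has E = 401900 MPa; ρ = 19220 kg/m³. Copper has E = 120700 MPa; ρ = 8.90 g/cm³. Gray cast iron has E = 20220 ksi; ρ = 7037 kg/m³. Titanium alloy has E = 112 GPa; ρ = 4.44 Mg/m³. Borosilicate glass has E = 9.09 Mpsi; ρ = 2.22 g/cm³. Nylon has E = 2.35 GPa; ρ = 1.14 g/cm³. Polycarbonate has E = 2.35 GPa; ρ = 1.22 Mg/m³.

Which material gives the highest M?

borosilicate glass

Normalizing units and computing the index:
  tungsten: E = 401.9 GPa, ρ = 19220 kg/m³
  copper: E = 120.7 GPa, ρ = 8900 kg/m³
  gray cast iron: E = 139.4 GPa, ρ = 7037 kg/m³
  titanium alloy: E = 112.0 GPa, ρ = 4440 kg/m³
  borosilicate glass: E = 62.67 GPa, ρ = 2220 kg/m³
  nylon: E = 2.350 GPa, ρ = 1140 kg/m³
  polycarbonate: E = 2.350 GPa, ρ = 1220 kg/m³
  borosilicate glass: M = 3.57×10⁻³
  titanium alloy: M = 2.38×10⁻³
  gray cast iron: M = 1.68×10⁻³
  nylon: M = 1.34×10⁻³
  polycarbonate: M = 1.26×10⁻³
  copper: M = 1.23×10⁻³
  tungsten: M = 1.04×10⁻³
Borosilicate glass ranks first.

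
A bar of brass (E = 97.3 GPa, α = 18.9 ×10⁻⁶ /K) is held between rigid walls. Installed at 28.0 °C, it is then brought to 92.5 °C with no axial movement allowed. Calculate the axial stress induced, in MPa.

119 MPa

ΔT = 64.50 K. Constrained thermal stress σ = E·α·ΔT = 97.30×10³ MPa × 18.9×10⁻⁶ × 64.50 = 119 MPa (compressive).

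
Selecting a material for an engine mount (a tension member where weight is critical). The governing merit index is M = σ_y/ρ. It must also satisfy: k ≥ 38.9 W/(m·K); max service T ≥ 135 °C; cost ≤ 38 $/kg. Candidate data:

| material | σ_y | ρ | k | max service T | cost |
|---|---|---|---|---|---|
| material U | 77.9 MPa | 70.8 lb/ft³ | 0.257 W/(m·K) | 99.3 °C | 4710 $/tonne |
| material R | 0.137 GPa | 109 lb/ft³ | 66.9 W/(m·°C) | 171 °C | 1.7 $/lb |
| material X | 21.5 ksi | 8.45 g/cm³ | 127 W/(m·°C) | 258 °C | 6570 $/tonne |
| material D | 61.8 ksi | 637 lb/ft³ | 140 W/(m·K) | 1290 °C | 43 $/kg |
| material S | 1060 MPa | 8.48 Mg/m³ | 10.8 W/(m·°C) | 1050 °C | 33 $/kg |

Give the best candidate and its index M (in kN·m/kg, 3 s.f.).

Screen on constraints: k ≥ 38.9 W/(m·K); max service T ≥ 135 °C; cost ≤ 38 $/kg. Survivors: material R, material X.
Convert each candidate to consistent units, then evaluate M:
  material R: σ_y = 137.0 MPa, ρ = 1746 kg/m³
  material X: σ_y = 148.2 MPa, ρ = 8450 kg/m³
  material R: M = 78.5 kN·m/kg
  material X: M = 17.5 kN·m/kg
The maximum is for material R.

material R, M = 78.5 kN·m/kg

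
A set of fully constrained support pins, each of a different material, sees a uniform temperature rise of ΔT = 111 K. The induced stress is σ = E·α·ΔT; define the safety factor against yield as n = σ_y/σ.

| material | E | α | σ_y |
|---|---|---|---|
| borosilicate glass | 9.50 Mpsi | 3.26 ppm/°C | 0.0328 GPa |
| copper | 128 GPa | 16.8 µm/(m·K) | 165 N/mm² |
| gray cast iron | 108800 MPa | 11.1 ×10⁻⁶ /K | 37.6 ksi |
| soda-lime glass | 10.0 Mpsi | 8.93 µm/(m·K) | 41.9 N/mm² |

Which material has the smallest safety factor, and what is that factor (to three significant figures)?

soda-lime glass, n = 0.613

With everything in SI (GPa, ×10⁻⁶/K, MPa):
  borosilicate glass: E = 65.50, α = 3.26, σ_y = 32.80 → σ = 23.7 MPa, n = 1.38
  copper: E = 128.0, α = 16.8, σ_y = 165.0 → σ = 239 MPa, n = 0.691
  gray cast iron: E = 108.8, α = 11.1, σ_y = 259.2 → σ = 134 MPa, n = 1.93
  soda-lime glass: E = 68.95, α = 8.93, σ_y = 41.90 → σ = 68.3 MPa, n = 0.613
Smallest n: soda-lime glass with n = 0.613.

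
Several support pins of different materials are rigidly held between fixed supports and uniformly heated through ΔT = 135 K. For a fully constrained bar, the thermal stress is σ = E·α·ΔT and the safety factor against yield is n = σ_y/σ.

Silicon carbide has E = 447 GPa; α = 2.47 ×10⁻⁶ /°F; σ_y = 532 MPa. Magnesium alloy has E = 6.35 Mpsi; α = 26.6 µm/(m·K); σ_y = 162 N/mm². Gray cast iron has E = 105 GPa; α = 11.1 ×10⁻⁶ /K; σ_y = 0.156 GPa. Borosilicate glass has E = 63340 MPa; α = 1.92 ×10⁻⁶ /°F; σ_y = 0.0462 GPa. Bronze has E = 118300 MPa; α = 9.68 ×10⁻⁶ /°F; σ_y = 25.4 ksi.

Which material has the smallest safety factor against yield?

bronze

In consistent units (E in GPa, α in ×10⁻⁶/K, σ_y in MPa):
  silicon carbide: E = 447.0, α = 4.45, σ_y = 532.0 → σ = 268 MPa, n = 1.98
  magnesium alloy: E = 43.78, α = 26.6, σ_y = 162.0 → σ = 157 MPa, n = 1.03
  gray cast iron: E = 105.0, α = 11.1, σ_y = 156.0 → σ = 157 MPa, n = 0.991
  borosilicate glass: E = 63.34, α = 3.46, σ_y = 46.20 → σ = 29.6 MPa, n = 1.56
  bronze: E = 118.3, α = 17.4, σ_y = 175.1 → σ = 278 MPa, n = 0.629
Smallest n: bronze with n = 0.629.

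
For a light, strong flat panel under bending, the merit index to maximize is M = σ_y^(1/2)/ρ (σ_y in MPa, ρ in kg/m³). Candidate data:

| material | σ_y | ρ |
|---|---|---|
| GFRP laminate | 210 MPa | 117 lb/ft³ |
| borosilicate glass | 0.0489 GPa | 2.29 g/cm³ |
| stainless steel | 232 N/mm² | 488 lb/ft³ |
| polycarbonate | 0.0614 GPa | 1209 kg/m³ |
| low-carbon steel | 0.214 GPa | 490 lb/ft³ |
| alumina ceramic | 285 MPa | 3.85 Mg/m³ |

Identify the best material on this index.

After converting to SI:
  GFRP laminate: σ_y = 210.0 MPa, ρ = 1874 kg/m³
  borosilicate glass: σ_y = 48.90 MPa, ρ = 2290 kg/m³
  stainless steel: σ_y = 232.0 MPa, ρ = 7817 kg/m³
  polycarbonate: σ_y = 61.40 MPa, ρ = 1209 kg/m³
  low-carbon steel: σ_y = 214.0 MPa, ρ = 7849 kg/m³
  alumina ceramic: σ_y = 285.0 MPa, ρ = 3850 kg/m³
  GFRP laminate: M = 7.73×10⁻³
  polycarbonate: M = 6.48×10⁻³
  alumina ceramic: M = 4.38×10⁻³
  borosilicate glass: M = 3.05×10⁻³
  stainless steel: M = 1.95×10⁻³
  low-carbon steel: M = 1.86×10⁻³
GFRP laminate ranks first.

GFRP laminate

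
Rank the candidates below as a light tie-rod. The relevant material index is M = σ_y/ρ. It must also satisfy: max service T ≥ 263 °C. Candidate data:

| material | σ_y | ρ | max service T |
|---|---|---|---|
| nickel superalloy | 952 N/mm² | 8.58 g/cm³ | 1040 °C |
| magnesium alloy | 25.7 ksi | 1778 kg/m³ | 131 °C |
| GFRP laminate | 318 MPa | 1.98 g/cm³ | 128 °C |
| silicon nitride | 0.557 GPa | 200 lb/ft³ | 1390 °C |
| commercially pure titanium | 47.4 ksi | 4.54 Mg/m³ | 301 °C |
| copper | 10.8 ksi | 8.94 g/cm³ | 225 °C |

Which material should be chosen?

Screen on constraints: max service T ≥ 263 °C. Survivors: nickel superalloy, silicon nitride, commercially pure titanium.
After converting to SI:
  nickel superalloy: σ_y = 952.0 MPa, ρ = 8580 kg/m³
  silicon nitride: σ_y = 557.0 MPa, ρ = 3204 kg/m³
  commercially pure titanium: σ_y = 326.8 MPa, ρ = 4540 kg/m³
  silicon nitride: M = 174 kN·m/kg
  nickel superalloy: M = 111 kN·m/kg
  commercially pure titanium: M = 72.0 kN·m/kg
Highest index: silicon nitride.

silicon nitride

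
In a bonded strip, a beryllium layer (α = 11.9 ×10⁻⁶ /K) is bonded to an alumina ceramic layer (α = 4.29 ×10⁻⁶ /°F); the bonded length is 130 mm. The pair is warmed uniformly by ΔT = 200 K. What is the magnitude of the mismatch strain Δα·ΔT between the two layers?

8.36×10⁻⁴

alumina ceramic: α = 4.29×10⁻⁶/°F × 9/5 = 7.72×10⁻⁶/K.
Δα = |11.9 − 7.72|×10⁻⁶/K = 4.18×10⁻⁶/K.
Mismatch strain = Δα·ΔT = 4.18×10⁻⁶ × 200.0 = 8.36×10⁻⁴.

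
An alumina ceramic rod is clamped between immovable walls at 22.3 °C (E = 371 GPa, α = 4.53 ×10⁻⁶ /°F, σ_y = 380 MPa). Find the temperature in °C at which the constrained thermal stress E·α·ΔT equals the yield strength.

α = 4.53×10⁻⁶/°F × 9/5 = 8.15×10⁻⁶/K.
E·α·ΔT = 380.0 MPa ⇒ ΔT = 380.0 / (371.0×10³ × 8.15×10⁻⁶) = 125.6 K.
T = 22.3 + 125.6 = 147.9 °C.

148 °C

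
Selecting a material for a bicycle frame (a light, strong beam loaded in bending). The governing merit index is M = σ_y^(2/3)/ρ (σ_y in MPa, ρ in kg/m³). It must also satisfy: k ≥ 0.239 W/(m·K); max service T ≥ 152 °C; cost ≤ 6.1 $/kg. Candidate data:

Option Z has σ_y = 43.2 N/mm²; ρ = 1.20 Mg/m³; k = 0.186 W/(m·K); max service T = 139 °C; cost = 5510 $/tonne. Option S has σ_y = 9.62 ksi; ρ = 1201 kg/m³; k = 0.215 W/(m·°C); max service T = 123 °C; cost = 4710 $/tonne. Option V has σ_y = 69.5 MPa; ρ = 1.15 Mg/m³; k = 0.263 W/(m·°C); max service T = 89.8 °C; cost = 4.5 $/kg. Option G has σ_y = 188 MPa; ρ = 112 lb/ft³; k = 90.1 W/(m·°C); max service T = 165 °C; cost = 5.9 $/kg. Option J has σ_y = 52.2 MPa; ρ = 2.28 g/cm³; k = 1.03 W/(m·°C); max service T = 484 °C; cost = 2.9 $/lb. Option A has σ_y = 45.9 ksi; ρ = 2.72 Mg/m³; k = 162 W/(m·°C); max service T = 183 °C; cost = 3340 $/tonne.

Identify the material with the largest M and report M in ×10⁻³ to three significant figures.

Screen on constraints: k ≥ 0.239 W/(m·K); max service T ≥ 152 °C; cost ≤ 6.1 $/kg. Survivors: option G, option A.
Convert each candidate to consistent units, then evaluate M:
  option G: σ_y = 188.0 MPa, ρ = 1794 kg/m³
  option A: σ_y = 316.5 MPa, ρ = 2720 kg/m³
  option G: M = 18.3×10⁻³
  option A: M = 17.1×10⁻³
Option G has the largest M.

option G, M = 18.3×10⁻³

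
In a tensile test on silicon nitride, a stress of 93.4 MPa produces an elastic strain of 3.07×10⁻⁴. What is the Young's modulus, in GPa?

E = σ/ε = 93.4 MPa / 3.07×10⁻⁴ = 304200 MPa = 304 GPa.

304 GPa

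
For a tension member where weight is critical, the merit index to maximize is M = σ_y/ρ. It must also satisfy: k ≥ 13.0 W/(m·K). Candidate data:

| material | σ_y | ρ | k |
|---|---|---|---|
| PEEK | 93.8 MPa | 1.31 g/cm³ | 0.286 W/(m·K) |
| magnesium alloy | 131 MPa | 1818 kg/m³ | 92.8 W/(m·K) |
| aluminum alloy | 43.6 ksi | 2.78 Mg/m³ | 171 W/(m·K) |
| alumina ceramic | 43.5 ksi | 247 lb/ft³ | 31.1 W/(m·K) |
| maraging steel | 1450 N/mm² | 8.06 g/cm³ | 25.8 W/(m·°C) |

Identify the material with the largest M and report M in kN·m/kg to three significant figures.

maraging steel, M = 180 kN·m/kg

Screen on constraints: k ≥ 13.0 W/(m·K). Survivors: magnesium alloy, aluminum alloy, alumina ceramic, maraging steel.
After converting to SI:
  magnesium alloy: σ_y = 131.0 MPa, ρ = 1818 kg/m³
  aluminum alloy: σ_y = 300.6 MPa, ρ = 2780 kg/m³
  alumina ceramic: σ_y = 299.9 MPa, ρ = 3957 kg/m³
  maraging steel: σ_y = 1450 MPa, ρ = 8060 kg/m³
  maraging steel: M = 180 kN·m/kg
  aluminum alloy: M = 108 kN·m/kg
  alumina ceramic: M = 75.8 kN·m/kg
  magnesium alloy: M = 72.1 kN·m/kg
The maximum is for maraging steel.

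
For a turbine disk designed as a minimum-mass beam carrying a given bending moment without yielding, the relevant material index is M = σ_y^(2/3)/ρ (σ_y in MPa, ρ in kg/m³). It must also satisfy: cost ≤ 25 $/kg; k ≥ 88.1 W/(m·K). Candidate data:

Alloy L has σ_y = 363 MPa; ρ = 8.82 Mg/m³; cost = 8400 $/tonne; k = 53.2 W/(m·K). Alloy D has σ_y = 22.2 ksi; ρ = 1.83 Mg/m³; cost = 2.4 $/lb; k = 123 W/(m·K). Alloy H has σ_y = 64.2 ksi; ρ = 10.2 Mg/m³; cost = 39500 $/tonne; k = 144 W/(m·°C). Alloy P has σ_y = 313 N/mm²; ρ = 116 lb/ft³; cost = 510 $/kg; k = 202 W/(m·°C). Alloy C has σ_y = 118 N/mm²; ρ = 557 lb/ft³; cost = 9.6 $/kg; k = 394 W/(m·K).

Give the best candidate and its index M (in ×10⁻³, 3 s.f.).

Screen on constraints: cost ≤ 25 $/kg; k ≥ 88.1 W/(m·K). Survivors: alloy D, alloy C.
Putting every candidate on a common basis:
  alloy D: σ_y = 153.1 MPa, ρ = 1830 kg/m³
  alloy C: σ_y = 118.0 MPa, ρ = 8922 kg/m³
  alloy D: M = 15.6×10⁻³
  alloy C: M = 2.70×10⁻³
The maximum is for alloy D.

alloy D, M = 15.6×10⁻³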